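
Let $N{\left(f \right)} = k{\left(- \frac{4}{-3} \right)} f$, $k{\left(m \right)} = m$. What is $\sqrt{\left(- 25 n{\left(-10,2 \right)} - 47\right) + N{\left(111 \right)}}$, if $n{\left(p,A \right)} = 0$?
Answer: $\sqrt{101} \approx 10.05$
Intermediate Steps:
$N{\left(f \right)} = \frac{4 f}{3}$ ($N{\left(f \right)} = - \frac{4}{-3} f = \left(-4\right) \left(- \frac{1}{3}\right) f = \frac{4 f}{3}$)
$\sqrt{\left(- 25 n{\left(-10,2 \right)} - 47\right) + N{\left(111 \right)}} = \sqrt{\left(\left(-25\right) 0 - 47\right) + \frac{4}{3} \cdot 111} = \sqrt{\left(0 - 47\right) + 148} = \sqrt{-47 + 148} = \sqrt{101}$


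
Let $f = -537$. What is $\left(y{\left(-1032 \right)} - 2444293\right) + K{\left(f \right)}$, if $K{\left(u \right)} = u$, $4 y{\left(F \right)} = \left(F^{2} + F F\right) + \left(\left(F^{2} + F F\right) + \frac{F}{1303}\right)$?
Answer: $- \frac{1797887476}{1303} \approx -1.3798 \cdot 10^{6}$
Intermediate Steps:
$y{\left(F \right)} = F^{2} + \frac{F}{5212}$ ($y{\left(F \right)} = \frac{\left(F^{2} + F F\right) + \left(\left(F^{2} + F F\right) + \frac{F}{1303}\right)}{4} = \frac{\left(F^{2} + F^{2}\right) + \left(\left(F^{2} + F^{2}\right) + F \frac{1}{1303}\right)}{4} = \frac{2 F^{2} + \left(2 F^{2} + \frac{F}{1303}\right)}{4} = \frac{4 F^{2} + \frac{F}{1303}}{4} = F^{2} + \frac{F}{5212}$)
$\left(y{\left(-1032 \right)} - 2444293\right) + K{\left(f \right)} = \left(- 1032 \left(\frac{1}{5212} - 1032\right) - 2444293\right) - 537 = \left(\left(-1032\right) \left(- \frac{5378783}{5212}\right) - 2444293\right) - 537 = \left(\frac{1387726014}{1303} - 2444293\right) - 537 = - \frac{1797187765}{1303} - 537 = - \frac{1797887476}{1303}$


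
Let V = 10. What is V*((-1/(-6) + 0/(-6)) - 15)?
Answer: -445/3 ≈ -148.33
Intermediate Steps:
V*((-1/(-6) + 0/(-6)) - 15) = 10*((-1/(-6) + 0/(-6)) - 15) = 10*((-1*(-⅙) + 0*(-⅙)) - 15) = 10*((⅙ + 0) - 15) = 10*(⅙ - 15) = 10*(-89/6) = -445/3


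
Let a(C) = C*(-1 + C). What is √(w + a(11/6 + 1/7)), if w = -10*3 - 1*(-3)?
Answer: 5*I*√1769/42 ≈ 5.0071*I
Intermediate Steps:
w = -27 (w = -30 + 3 = -27)
√(w + a(11/6 + 1/7)) = √(-27 + (11/6 + 1/7)*(-1 + (11/6 + 1/7))) = √(-27 + (11*(⅙) + 1*(⅐))*(-1 + (11*(⅙) + 1*(⅐)))) = √(-27 + (11/6 + ⅐)*(-1 + (11/6 + ⅐))) = √(-27 + 83*(-1 + 83/42)/42) = √(-27 + (83/42)*(41/42)) = √(-27 + 3403/1764) = √(-44225/1764) = 5*I*√1769/42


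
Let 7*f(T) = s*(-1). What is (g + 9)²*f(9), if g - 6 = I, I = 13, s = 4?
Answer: -448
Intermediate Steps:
f(T) = -4/7 (f(T) = (4*(-1))/7 = (⅐)*(-4) = -4/7)
g = 19 (g = 6 + 13 = 19)
(g + 9)²*f(9) = (19 + 9)²*(-4/7) = 28²*(-4/7) = 784*(-4/7) = -448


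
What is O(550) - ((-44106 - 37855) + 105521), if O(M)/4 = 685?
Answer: -20820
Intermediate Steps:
O(M) = 2740 (O(M) = 4*685 = 2740)
O(550) - ((-44106 - 37855) + 105521) = 2740 - ((-44106 - 37855) + 105521) = 2740 - (-81961 + 105521) = 2740 - 1*23560 = 2740 - 23560 = -20820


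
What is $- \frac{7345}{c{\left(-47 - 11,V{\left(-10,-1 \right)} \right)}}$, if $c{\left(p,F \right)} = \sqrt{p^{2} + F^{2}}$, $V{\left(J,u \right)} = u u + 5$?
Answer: $- \frac{1469 \sqrt{34}}{68} \approx -125.97$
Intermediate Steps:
$V{\left(J,u \right)} = 5 + u^{2}$ ($V{\left(J,u \right)} = u^{2} + 5 = 5 + u^{2}$)
$c{\left(p,F \right)} = \sqrt{F^{2} + p^{2}}$
$- \frac{7345}{c{\left(-47 - 11,V{\left(-10,-1 \right)} \right)}} = - \frac{7345}{\sqrt{\left(5 + \left(-1\right)^{2}\right)^{2} + \left(-47 - 11\right)^{2}}} = - \frac{7345}{\sqrt{\left(5 + 1\right)^{2} + \left(-47 - 11\right)^{2}}} = - \frac{7345}{\sqrt{6^{2} + \left(-58\right)^{2}}} = - \frac{7345}{\sqrt{36 + 3364}} = - \frac{7345}{\sqrt{3400}} = - \frac{7345}{10 \sqrt{34}} = - 7345 \frac{\sqrt{34}}{340} = - \frac{1469 \sqrt{34}}{68}$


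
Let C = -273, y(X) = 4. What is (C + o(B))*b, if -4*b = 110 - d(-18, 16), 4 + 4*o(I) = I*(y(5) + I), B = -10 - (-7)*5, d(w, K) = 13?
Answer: 35987/16 ≈ 2249.2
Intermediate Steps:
B = 25 (B = -10 - 1*(-35) = -10 + 35 = 25)
o(I) = -1 + I*(4 + I)/4 (o(I) = -1 + (I*(4 + I))/4 = -1 + I*(4 + I)/4)
b = -97/4 (b = -(110 - 1*13)/4 = -(110 - 13)/4 = -¼*97 = -97/4 ≈ -24.250)
(C + o(B))*b = (-273 + (-1 + 25 + (¼)*25²))*(-97/4) = (-273 + (-1 + 25 + (¼)*625))*(-97/4) = (-273 + (-1 + 25 + 625/4))*(-97/4) = (-273 + 721/4)*(-97/4) = -371/4*(-97/4) = 35987/16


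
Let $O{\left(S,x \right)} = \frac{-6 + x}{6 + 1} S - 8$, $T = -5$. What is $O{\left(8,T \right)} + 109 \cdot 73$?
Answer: $\frac{55555}{7} \approx 7936.4$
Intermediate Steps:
$O{\left(S,x \right)} = -8 + S \left(- \frac{6}{7} + \frac{x}{7}\right)$ ($O{\left(S,x \right)} = \frac{-6 + x}{7} S - 8 = \left(-6 + x\right) \frac{1}{7} S - 8 = \left(- \frac{6}{7} + \frac{x}{7}\right) S - 8 = S \left(- \frac{6}{7} + \frac{x}{7}\right) - 8 = -8 + S \left(- \frac{6}{7} + \frac{x}{7}\right)$)
$O{\left(8,T \right)} + 109 \cdot 73 = \left(-8 - \frac{48}{7} + \frac{1}{7} \cdot 8 \left(-5\right)\right) + 109 \cdot 73 = \left(-8 - \frac{48}{7} - \frac{40}{7}\right) + 7957 = - \frac{144}{7} + 7957 = \frac{55555}{7}$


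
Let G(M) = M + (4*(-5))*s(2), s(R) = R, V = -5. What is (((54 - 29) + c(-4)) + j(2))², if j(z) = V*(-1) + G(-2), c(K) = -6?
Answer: 324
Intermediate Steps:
G(M) = -40 + M (G(M) = M + (4*(-5))*2 = M - 20*2 = M - 40 = -40 + M)
j(z) = -37 (j(z) = -5*(-1) + (-40 - 2) = 5 - 42 = -37)
(((54 - 29) + c(-4)) + j(2))² = (((54 - 29) - 6) - 37)² = ((25 - 6) - 37)² = (19 - 37)² = (-18)² = 324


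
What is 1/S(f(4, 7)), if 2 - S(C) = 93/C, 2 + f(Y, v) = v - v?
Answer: 2/97 ≈ 0.020619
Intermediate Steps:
f(Y, v) = -2 (f(Y, v) = -2 + (v - v) = -2 + 0 = -2)
S(C) = 2 - 93/C
1/S(f(4, 7)) = 1/(2 - 93/(-2)) = 1/(2 - 93*(-½)) = 1/(2 + 93/2) = 1/(97/2) = 2/97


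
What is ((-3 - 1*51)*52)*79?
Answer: -221832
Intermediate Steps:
((-3 - 1*51)*52)*79 = ((-3 - 51)*52)*79 = -54*52*79 = -2808*79 = -221832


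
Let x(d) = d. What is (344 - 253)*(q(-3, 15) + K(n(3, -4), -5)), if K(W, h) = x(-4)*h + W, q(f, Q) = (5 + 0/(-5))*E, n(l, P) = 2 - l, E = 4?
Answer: 3549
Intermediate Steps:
q(f, Q) = 20 (q(f, Q) = (5 + 0/(-5))*4 = (5 + 0*(-⅕))*4 = (5 + 0)*4 = 5*4 = 20)
K(W, h) = W - 4*h (K(W, h) = -4*h + W = W - 4*h)
(344 - 253)*(q(-3, 15) + K(n(3, -4), -5)) = (344 - 253)*(20 + ((2 - 1*3) - 4*(-5))) = 91*(20 + ((2 - 3) + 20)) = 91*(20 + (-1 + 20)) = 91*(20 + 19) = 91*39 = 3549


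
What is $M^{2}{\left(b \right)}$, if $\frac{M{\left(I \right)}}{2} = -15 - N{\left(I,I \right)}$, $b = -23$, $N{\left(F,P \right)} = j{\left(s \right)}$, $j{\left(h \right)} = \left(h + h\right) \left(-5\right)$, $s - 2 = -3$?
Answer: $2500$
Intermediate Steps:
$s = -1$ ($s = 2 - 3 = -1$)
$j{\left(h \right)} = - 10 h$ ($j{\left(h \right)} = 2 h \left(-5\right) = - 10 h$)
$N{\left(F,P \right)} = 10$ ($N{\left(F,P \right)} = \left(-10\right) \left(-1\right) = 10$)
$M{\left(I \right)} = -50$ ($M{\left(I \right)} = 2 \left(-15 - 10\right) = 2 \left(-25\right) = -50$)
$M^{2}{\left(b \right)} = \left(-50\right)^{2} = 2500$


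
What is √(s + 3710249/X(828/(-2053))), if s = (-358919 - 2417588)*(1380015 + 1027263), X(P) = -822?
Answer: I*√4516153085928449742/822 ≈ 2.5853e+6*I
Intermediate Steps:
s = -6683824217946 (s = -2776507*2407278 = -6683824217946)
√(s + 3710249/X(828/(-2053))) = √(-6683824217946 + 3710249/(-822)) = √(-6683824217946 + 3710249*(-1/822)) = √(-6683824217946 - 3710249/822) = √(-5494103510861861/822) = I*√4516153085928449742/822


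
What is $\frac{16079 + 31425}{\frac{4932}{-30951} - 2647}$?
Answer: $- \frac{163366256}{9103581} \approx -17.945$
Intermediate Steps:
$\frac{16079 + 31425}{\frac{4932}{-30951} - 2647} = \frac{47504}{4932 \left(- \frac{1}{30951}\right) - 2647} = \frac{47504}{- \frac{548}{3439} - 2647} = \frac{47504}{- \frac{9103581}{3439}} = 47504 \left(- \frac{3439}{9103581}\right) = - \frac{163366256}{9103581}$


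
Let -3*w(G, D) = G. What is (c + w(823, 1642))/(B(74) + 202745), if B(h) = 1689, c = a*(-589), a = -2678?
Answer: 4731203/613302 ≈ 7.7143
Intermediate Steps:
w(G, D) = -G/3
c = 1577342 (c = -2678*(-589) = 1577342)
(c + w(823, 1642))/(B(74) + 202745) = (1577342 - ⅓*823)/(1689 + 202745) = (1577342 - 823/3)/204434 = (4731203/3)*(1/204434) = 4731203/613302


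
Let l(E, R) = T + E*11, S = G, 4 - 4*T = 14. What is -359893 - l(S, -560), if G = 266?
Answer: -725633/2 ≈ -3.6282e+5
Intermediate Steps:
T = -5/2 (T = 1 - ¼*14 = 1 - 7/2 = -5/2 ≈ -2.5000)
S = 266
l(E, R) = -5/2 + 11*E (l(E, R) = -5/2 + E*11 = -5/2 + 11*E)
-359893 - l(S, -560) = -359893 - (-5/2 + 11*266) = -359893 - (-5/2 + 2926) = -359893 - 1*5847/2 = -359893 - 5847/2 = -725633/2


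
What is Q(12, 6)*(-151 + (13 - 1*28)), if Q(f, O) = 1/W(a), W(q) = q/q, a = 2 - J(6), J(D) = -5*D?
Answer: -166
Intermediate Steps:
a = 32 (a = 2 - (-5)*6 = 2 - 1*(-30) = 2 + 30 = 32)
W(q) = 1
Q(f, O) = 1 (Q(f, O) = 1/1 = 1)
Q(12, 6)*(-151 + (13 - 1*28)) = 1*(-151 + (13 - 1*28)) = 1*(-151 + (13 - 28)) = 1*(-151 - 15) = 1*(-166) = -166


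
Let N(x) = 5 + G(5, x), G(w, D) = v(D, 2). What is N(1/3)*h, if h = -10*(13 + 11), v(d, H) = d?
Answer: -1280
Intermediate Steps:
G(w, D) = D
N(x) = 5 + x
h = -240 (h = -10*24 = -240)
N(1/3)*h = (5 + 1/3)*(-240) = (5 + ⅓)*(-240) = (16/3)*(-240) = -1280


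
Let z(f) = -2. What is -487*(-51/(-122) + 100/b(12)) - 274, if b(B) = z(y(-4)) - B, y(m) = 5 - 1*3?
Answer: 2562845/854 ≈ 3001.0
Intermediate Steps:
y(m) = 2 (y(m) = 5 - 3 = 2)
b(B) = -2 - B
-487*(-51/(-122) + 100/b(12)) - 274 = -487*(-51/(-122) + 100/(-2 - 1*12)) - 274 = -487*(-51*(-1/122) + 100/(-2 - 12)) - 274 = -487*(51/122 + 100/(-14)) - 274 = -487*(51/122 + 100*(-1/14)) - 274 = -487*(51/122 - 50/7) - 274 = -487*(-5743/854) - 274 = 2796841/854 - 274 = 2562845/854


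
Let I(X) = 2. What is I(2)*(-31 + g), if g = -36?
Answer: -134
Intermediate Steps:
I(2)*(-31 + g) = 2*(-31 - 36) = 2*(-67) = -134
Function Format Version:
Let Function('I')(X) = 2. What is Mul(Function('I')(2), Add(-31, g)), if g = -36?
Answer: -134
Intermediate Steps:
Mul(Function('I')(2), Add(-31, g)) = Mul(2, Add(-31, -36)) = Mul(2, -67) = -134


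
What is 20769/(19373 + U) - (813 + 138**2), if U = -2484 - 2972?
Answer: -92109700/4639 ≈ -19856.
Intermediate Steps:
U = -5456
20769/(19373 + U) - (813 + 138**2) = 20769/(19373 - 5456) - (813 + 138**2) = 20769/13917 - (813 + 19044) = 20769*(1/13917) - 1*19857 = 6923/4639 - 19857 = -92109700/4639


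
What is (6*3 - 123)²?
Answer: 11025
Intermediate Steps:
(6*3 - 123)² = (18 - 123)² = (-105)² = 11025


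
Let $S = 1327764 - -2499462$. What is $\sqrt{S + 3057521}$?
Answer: $\sqrt{6884747} \approx 2623.9$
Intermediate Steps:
$S = 3827226$ ($S = 1327764 + 2499462 = 3827226$)
$\sqrt{S + 3057521} = \sqrt{3827226 + 3057521} = \sqrt{6884747}$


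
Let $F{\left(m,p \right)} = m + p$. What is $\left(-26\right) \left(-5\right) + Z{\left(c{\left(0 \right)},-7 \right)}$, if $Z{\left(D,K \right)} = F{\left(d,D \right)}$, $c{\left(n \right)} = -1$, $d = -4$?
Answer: $125$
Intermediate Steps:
$Z{\left(D,K \right)} = -4 + D$
$\left(-26\right) \left(-5\right) + Z{\left(c{\left(0 \right)},-7 \right)} = \left(-26\right) \left(-5\right) - 5 = 130 - 5 = 125$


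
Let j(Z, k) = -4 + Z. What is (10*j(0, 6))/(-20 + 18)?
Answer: 20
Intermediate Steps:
(10*j(0, 6))/(-20 + 18) = (10*(-4 + 0))/(-20 + 18) = (10*(-4))/(-2) = -40*(-½) = 20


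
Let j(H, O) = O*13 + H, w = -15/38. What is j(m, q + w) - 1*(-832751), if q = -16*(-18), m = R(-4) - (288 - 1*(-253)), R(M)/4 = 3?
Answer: 31766513/38 ≈ 8.3596e+5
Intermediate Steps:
R(M) = 12 (R(M) = 4*3 = 12)
w = -15/38 (w = -15*1/38 = -15/38 ≈ -0.39474)
m = -529 (m = 12 - (288 - 1*(-253)) = 12 - (288 + 253) = 12 - 1*541 = 12 - 541 = -529)
q = 288
j(H, O) = H + 13*O (j(H, O) = 13*O + H = H + 13*O)
j(m, q + w) - 1*(-832751) = (-529 + 13*(288 - 15/38)) - 1*(-832751) = (-529 + 13*(10929/38)) + 832751 = (-529 + 142077/38) + 832751 = 121975/38 + 832751 = 31766513/38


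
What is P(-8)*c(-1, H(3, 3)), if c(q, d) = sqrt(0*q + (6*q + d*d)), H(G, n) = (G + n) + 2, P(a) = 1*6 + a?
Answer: -2*sqrt(58) ≈ -15.232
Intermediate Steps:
P(a) = 6 + a
H(G, n) = 2 + G + n
c(q, d) = sqrt(d**2 + 6*q) (c(q, d) = sqrt(0 + (6*q + d**2)) = sqrt(0 + (d**2 + 6*q)) = sqrt(d**2 + 6*q))
P(-8)*c(-1, H(3, 3)) = (6 - 8)*sqrt((2 + 3 + 3)**2 + 6*(-1)) = -2*sqrt(8**2 - 6) = -2*sqrt(64 - 6) = -2*sqrt(58)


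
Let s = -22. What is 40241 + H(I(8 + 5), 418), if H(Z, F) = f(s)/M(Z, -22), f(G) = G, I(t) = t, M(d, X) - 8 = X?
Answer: 281698/7 ≈ 40243.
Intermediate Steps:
M(d, X) = 8 + X
H(Z, F) = 11/7 (H(Z, F) = -22/(8 - 22) = -22/(-14) = -22*(-1/14) = 11/7)
40241 + H(I(8 + 5), 418) = 40241 + 11/7 = 281698/7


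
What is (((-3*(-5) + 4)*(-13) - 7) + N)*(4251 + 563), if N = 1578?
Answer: 6373736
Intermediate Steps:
(((-3*(-5) + 4)*(-13) - 7) + N)*(4251 + 563) = (((-3*(-5) + 4)*(-13) - 7) + 1578)*(4251 + 563) = (((15 + 4)*(-13) - 7) + 1578)*4814 = ((19*(-13) - 7) + 1578)*4814 = ((-247 - 7) + 1578)*4814 = (-254 + 1578)*4814 = 1324*4814 = 6373736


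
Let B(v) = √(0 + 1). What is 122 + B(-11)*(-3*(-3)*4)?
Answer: 158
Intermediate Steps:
B(v) = 1 (B(v) = √1 = 1)
122 + B(-11)*(-3*(-3)*4) = 122 + 1*(-3*(-3)*4) = 122 + 1*(9*4) = 122 + 1*36 = 122 + 36 = 158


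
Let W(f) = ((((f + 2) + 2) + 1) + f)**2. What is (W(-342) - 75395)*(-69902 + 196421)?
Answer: 48791546274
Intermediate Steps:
W(f) = (5 + 2*f)**2 (W(f) = ((((2 + f) + 2) + 1) + f)**2 = (((4 + f) + 1) + f)**2 = ((5 + f) + f)**2 = (5 + 2*f)**2)
(W(-342) - 75395)*(-69902 + 196421) = ((5 + 2*(-342))**2 - 75395)*(-69902 + 196421) = ((5 - 684)**2 - 75395)*126519 = ((-679)**2 - 75395)*126519 = (461041 - 75395)*126519 = 385646*126519 = 48791546274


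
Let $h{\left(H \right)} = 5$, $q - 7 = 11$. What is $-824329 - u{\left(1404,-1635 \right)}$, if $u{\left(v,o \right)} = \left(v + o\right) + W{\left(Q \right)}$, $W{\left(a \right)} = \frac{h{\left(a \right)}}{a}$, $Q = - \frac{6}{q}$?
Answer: $-824083$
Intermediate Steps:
$q = 18$ ($q = 7 + 11 = 18$)
$Q = - \frac{1}{3}$ ($Q = - \frac{6}{18} = \left(-6\right) \frac{1}{18} = - \frac{1}{3} \approx -0.33333$)
$W{\left(a \right)} = \frac{5}{a}$
$u{\left(v,o \right)} = -15 + o + v$ ($u{\left(v,o \right)} = \left(v + o\right) + \frac{5}{- \frac{1}{3}} = \left(o + v\right) + 5 \left(-3\right) = \left(o + v\right) - 15 = -15 + o + v$)
$-824329 - u{\left(1404,-1635 \right)} = -824329 - \left(-15 - 1635 + 1404\right) = -824329 - -246 = -824329 + 246 = -824083$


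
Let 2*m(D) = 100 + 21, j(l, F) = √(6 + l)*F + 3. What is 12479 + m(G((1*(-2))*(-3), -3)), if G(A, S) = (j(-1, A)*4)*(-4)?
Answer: 25079/2 ≈ 12540.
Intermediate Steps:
j(l, F) = 3 + F*√(6 + l) (j(l, F) = F*√(6 + l) + 3 = 3 + F*√(6 + l))
G(A, S) = -48 - 16*A*√5 (G(A, S) = ((3 + A*√(6 - 1))*4)*(-4) = ((3 + A*√5)*4)*(-4) = (12 + 4*A*√5)*(-4) = -48 - 16*A*√5)
m(D) = 121/2 (m(D) = (100 + 21)/2 = (½)*121 = 121/2)
12479 + m(G((1*(-2))*(-3), -3)) = 12479 + 121/2 = 25079/2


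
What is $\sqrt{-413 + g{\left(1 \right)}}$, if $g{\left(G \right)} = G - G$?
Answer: $i \sqrt{413} \approx 20.322 i$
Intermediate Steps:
$g{\left(G \right)} = 0$
$\sqrt{-413 + g{\left(1 \right)}} = \sqrt{-413 + 0} = \sqrt{-413} = i \sqrt{413}$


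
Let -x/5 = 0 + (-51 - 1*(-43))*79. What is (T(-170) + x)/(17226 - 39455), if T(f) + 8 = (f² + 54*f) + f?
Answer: -22702/22229 ≈ -1.0213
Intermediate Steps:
T(f) = -8 + f² + 55*f (T(f) = -8 + ((f² + 54*f) + f) = -8 + (f² + 55*f) = -8 + f² + 55*f)
x = 3160 (x = -5*(0 + (-51 - 1*(-43))*79) = -5*(0 + (-51 + 43)*79) = -5*(0 - 8*79) = -5*(0 - 632) = -5*(-632) = 3160)
(T(-170) + x)/(17226 - 39455) = ((-8 + (-170)² + 55*(-170)) + 3160)/(17226 - 39455) = ((-8 + 28900 - 9350) + 3160)/(-22229) = (19542 + 3160)*(-1/22229) = 22702*(-1/22229) = -22702/22229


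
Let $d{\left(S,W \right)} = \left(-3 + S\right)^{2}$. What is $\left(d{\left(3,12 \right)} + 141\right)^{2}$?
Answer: $19881$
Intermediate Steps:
$\left(d{\left(3,12 \right)} + 141\right)^{2} = \left(\left(-3 + 3\right)^{2} + 141\right)^{2} = \left(0^{2} + 141\right)^{2} = \left(0 + 141\right)^{2} = 141^{2} = 19881$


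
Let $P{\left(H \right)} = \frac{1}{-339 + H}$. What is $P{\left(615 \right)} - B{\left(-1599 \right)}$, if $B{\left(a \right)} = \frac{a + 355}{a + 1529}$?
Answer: $- \frac{171637}{9660} \approx -17.768$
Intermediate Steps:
$B{\left(a \right)} = \frac{355 + a}{1529 + a}$
$P{\left(615 \right)} - B{\left(-1599 \right)} = \frac{1}{-339 + 615} - \frac{355 - 1599}{1529 - 1599} = \frac{1}{276} - \frac{1}{-70} \left(-1244\right) = \frac{1}{276} - \left(- \frac{1}{70}\right) \left(-1244\right) = \frac{1}{276} - \frac{622}{35} = - \frac{171637}{9660}$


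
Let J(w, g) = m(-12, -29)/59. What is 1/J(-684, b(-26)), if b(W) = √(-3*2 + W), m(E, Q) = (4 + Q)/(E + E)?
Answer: 1416/25 ≈ 56.640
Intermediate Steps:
m(E, Q) = (4 + Q)/(2*E) (m(E, Q) = (4 + Q)/((2*E)) = (4 + Q)*(1/(2*E)) = (4 + Q)/(2*E))
b(W) = √(-6 + W)
J(w, g) = 25/1416 (J(w, g) = ((½)*(4 - 29)/(-12))/59 = ((½)*(-1/12)*(-25))*(1/59) = (25/24)*(1/59) = 25/1416)
1/J(-684, b(-26)) = 1/(25/1416) = 1416/25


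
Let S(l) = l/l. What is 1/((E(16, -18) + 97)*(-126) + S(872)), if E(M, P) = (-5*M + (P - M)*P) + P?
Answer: -1/76985 ≈ -1.2990e-5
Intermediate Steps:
E(M, P) = P - 5*M + P*(P - M) (E(M, P) = (-5*M + P*(P - M)) + P = P - 5*M + P*(P - M))
S(l) = 1
1/((E(16, -18) + 97)*(-126) + S(872)) = 1/(((-18 + (-18)**2 - 5*16 - 1*16*(-18)) + 97)*(-126) + 1) = 1/(((-18 + 324 - 80 + 288) + 97)*(-126) + 1) = 1/((514 + 97)*(-126) + 1) = 1/(611*(-126) + 1) = 1/(-76986 + 1) = 1/(-76985) = -1/76985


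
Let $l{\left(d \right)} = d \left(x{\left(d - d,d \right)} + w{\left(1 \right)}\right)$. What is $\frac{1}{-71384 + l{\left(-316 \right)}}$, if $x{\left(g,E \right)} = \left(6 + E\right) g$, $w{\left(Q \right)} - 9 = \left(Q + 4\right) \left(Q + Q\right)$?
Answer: $- \frac{1}{77388} \approx -1.2922 \cdot 10^{-5}$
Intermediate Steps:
$w{\left(Q \right)} = 9 + 2 Q \left(4 + Q\right)$ ($w{\left(Q \right)} = 9 + \left(Q + 4\right) \left(Q + Q\right) = 9 + \left(4 + Q\right) 2 Q = 9 + 2 Q \left(4 + Q\right)$)
$x{\left(g,E \right)} = g \left(6 + E\right)$
$l{\left(d \right)} = 19 d$ ($l{\left(d \right)} = d \left(\left(d - d\right) \left(6 + d\right) + \left(9 + 2 \cdot 1^{2} + 8 \cdot 1\right)\right) = d \left(0 \left(6 + d\right) + \left(9 + 2 \cdot 1 + 8\right)\right) = d \left(0 + \left(9 + 2 + 8\right)\right) = d \left(0 + 19\right) = d 19 = 19 d$)
$\frac{1}{-71384 + l{\left(-316 \right)}} = \frac{1}{-71384 + 19 \left(-316\right)} = \frac{1}{-71384 - 6004} = \frac{1}{-77388} = - \frac{1}{77388}$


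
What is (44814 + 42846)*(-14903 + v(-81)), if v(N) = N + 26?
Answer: -1311218280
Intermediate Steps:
v(N) = 26 + N
(44814 + 42846)*(-14903 + v(-81)) = (44814 + 42846)*(-14903 + (26 - 81)) = 87660*(-14903 - 55) = 87660*(-14958) = -1311218280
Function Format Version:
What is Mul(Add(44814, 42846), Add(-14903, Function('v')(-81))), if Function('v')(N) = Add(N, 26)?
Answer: -1311218280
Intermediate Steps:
Function('v')(N) = Add(26, N)
Mul(Add(44814, 42846), Add(-14903, Function('v')(-81))) = Mul(Add(44814, 42846), Add(-14903, Add(26, -81))) = Mul(87660, Add(-14903, -55)) = Mul(87660, -14958) = -1311218280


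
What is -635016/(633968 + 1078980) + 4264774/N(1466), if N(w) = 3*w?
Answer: 912817911673/941693163 ≈ 969.34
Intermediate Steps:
-635016/(633968 + 1078980) + 4264774/N(1466) = -635016/(633968 + 1078980) + 4264774/((3*1466)) = -635016/1712948 + 4264774/4398 = -635016*1/1712948 + 4264774*(1/4398) = -158754/428237 + 2132387/2199 = 912817911673/941693163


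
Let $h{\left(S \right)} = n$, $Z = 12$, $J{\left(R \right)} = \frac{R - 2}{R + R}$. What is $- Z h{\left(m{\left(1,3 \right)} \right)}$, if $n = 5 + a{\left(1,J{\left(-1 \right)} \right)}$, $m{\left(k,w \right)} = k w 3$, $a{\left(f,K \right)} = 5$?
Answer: $-120$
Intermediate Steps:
$J{\left(R \right)} = \frac{-2 + R}{2 R}$
$m{\left(k,w \right)} = 3 k w$
$n = 10$ ($n = 5 + 5 = 10$)
$h{\left(S \right)} = 10$
$- Z h{\left(m{\left(1,3 \right)} \right)} = \left(-1\right) 12 \cdot 10 = \left(-12\right) 10 = -120$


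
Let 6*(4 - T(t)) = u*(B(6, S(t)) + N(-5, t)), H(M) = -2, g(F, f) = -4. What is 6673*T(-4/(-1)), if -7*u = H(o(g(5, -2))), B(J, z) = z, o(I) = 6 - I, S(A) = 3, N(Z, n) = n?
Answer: 73403/3 ≈ 24468.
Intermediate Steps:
u = 2/7 (u = -1/7*(-2) = 2/7 ≈ 0.28571)
T(t) = 27/7 - t/21 (T(t) = 4 - (3 + t)/21 = 4 - (6/7 + 2*t/7)/6 = 4 + (-1/7 - t/21) = 27/7 - t/21)
6673*T(-4/(-1)) = 6673*(27/7 - (-4)/(21*(-1))) = 6673*(27/7 - (-4)*(-1)/21) = 6673*(27/7 - 1/21*4) = 6673*(27/7 - 4/21) = 6673*(11/3) = 73403/3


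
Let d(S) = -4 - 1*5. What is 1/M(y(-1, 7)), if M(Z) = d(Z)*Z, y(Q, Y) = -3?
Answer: 1/27 ≈ 0.037037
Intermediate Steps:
d(S) = -9 (d(S) = -4 - 5 = -9)
M(Z) = -9*Z
1/M(y(-1, 7)) = 1/(-9*(-3)) = 1/27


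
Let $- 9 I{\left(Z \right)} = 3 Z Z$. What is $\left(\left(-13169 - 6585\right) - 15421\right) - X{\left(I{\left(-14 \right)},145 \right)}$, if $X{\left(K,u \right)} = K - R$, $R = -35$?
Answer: $- \frac{105434}{3} \approx -35145.0$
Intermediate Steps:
$I{\left(Z \right)} = - \frac{Z^{2}}{3}$ ($I{\left(Z \right)} = - \frac{3 Z Z}{9} = - \frac{3 Z^{2}}{9} = - \frac{Z^{2}}{3}$)
$X{\left(K,u \right)} = 35 + K$ ($X{\left(K,u \right)} = K - -35 = K + 35 = 35 + K$)
$\left(\left(-13169 - 6585\right) - 15421\right) - X{\left(I{\left(-14 \right)},145 \right)} = \left(\left(-13169 - 6585\right) - 15421\right) - \left(35 - \frac{\left(-14\right)^{2}}{3}\right) = \left(-19754 - 15421\right) - \left(35 - \frac{196}{3}\right) = -35175 - \left(35 - \frac{196}{3}\right) = -35175 - - \frac{91}{3} = -35175 + \frac{91}{3} = - \frac{105434}{3}$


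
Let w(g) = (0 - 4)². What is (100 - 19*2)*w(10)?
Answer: 992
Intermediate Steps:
w(g) = 16 (w(g) = (-4)² = 16)
(100 - 19*2)*w(10) = (100 - 19*2)*16 = (100 - 38)*16 = 62*16 = 992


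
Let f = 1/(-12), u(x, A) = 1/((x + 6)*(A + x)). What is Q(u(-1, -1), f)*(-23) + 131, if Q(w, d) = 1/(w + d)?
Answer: 2821/11 ≈ 256.45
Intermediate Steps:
u(x, A) = 1/((6 + x)*(A + x))
f = -1/12 ≈ -0.083333
Q(w, d) = 1/(d + w)
Q(u(-1, -1), f)*(-23) + 131 = -23/(-1/12 + 1/((-1)**2 + 6*(-1) + 6*(-1) - 1*(-1))) + 131 = -23/(-1/12 + 1/(1 - 6 - 6 + 1)) + 131 = -23/(-1/12 + 1/(-10)) + 131 = -23/(-1/12 - 1/10) + 131 = -23/(-11/60) + 131 = -60/11*(-23) + 131 = 1380/11 + 131 = 2821/11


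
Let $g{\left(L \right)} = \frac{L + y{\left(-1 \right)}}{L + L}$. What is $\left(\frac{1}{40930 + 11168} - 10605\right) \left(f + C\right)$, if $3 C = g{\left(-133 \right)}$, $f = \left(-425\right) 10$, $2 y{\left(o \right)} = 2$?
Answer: $\frac{156144034061446}{3464517} \approx 4.507 \cdot 10^{7}$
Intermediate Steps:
$y{\left(o \right)} = 1$ ($y{\left(o \right)} = \frac{1}{2} \cdot 2 = 1$)
$f = -4250$
$g{\left(L \right)} = \frac{1 + L}{2 L}$ ($g{\left(L \right)} = \frac{L + 1}{L + L} = \frac{1 + L}{2 L}$)
$C = \frac{22}{133}$ ($C = \frac{\frac{1}{2} \frac{1}{-133} \left(1 - 133\right)}{3} = \frac{\frac{1}{2} \left(- \frac{1}{133}\right) \left(-132\right)}{3} = \frac{1}{3} \cdot \frac{66}{133} = \frac{22}{133} \approx 0.16541$)
$\left(\frac{1}{40930 + 11168} - 10605\right) \left(f + C\right) = \left(\frac{1}{40930 + 11168} - 10605\right) \left(-4250 + \frac{22}{133}\right) = \left(\frac{1}{52098} - 10605\right) \left(- \frac{565228}{133}\right) = \left(- \frac{552499289}{52098}\right) \left(- \frac{565228}{133}\right) = \frac{156144034061446}{3464517}$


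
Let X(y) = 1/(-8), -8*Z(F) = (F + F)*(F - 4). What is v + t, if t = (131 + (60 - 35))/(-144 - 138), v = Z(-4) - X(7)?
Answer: -3169/376 ≈ -8.4282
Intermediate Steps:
Z(F) = -F*(-4 + F)/4 (Z(F) = -(F + F)*(F - 4)/8 = -2*F*(-4 + F)/8 = -F*(-4 + F)/4)
X(y) = -⅛
v = -63/8 (v = (¼)*(-4)*(4 - 1*(-4)) - 1*(-⅛) = (¼)*(-4)*(4 + 4) + ⅛ = (¼)*(-4)*8 + ⅛ = -8 + ⅛ = -63/8 ≈ -7.8750)
t = -26/47 (t = (131 + 25)/(-282) = 156*(-1/282) = -26/47 ≈ -0.55319)
v + t = -63/8 - 26/47 = -3169/376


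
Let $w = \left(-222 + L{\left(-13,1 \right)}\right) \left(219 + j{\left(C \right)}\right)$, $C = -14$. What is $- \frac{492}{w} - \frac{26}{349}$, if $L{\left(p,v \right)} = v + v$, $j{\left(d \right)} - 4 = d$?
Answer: $- \frac{255943}{4011755} \approx -0.063798$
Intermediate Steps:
$j{\left(d \right)} = 4 + d$
$L{\left(p,v \right)} = 2 v$
$w = -45980$ ($w = \left(-222 + 2 \cdot 1\right) \left(219 + \left(4 - 14\right)\right) = \left(-222 + 2\right) \left(219 - 10\right) = \left(-220\right) 209 = -45980$)
$- \frac{492}{w} - \frac{26}{349} = - \frac{492}{-45980} - \frac{26}{349} = \left(-492\right) \left(- \frac{1}{45980}\right) - \frac{26}{349} = \frac{123}{11495} - \frac{26}{349} = - \frac{255943}{4011755}$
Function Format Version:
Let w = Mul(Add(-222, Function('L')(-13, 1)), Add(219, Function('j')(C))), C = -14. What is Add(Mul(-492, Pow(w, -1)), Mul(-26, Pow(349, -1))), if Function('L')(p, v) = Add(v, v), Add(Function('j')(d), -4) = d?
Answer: Rational(-255943, 4011755) ≈ -0.063798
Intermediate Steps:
Function('j')(d) = Add(4, d)
Function('L')(p, v) = Mul(2, v)
w = -45980 (w = Mul(Add(-222, Mul(2, 1)), Add(219, Add(4, -14))) = Mul(Add(-222, 2), Add(219, -10)) = Mul(-220, 209) = -45980)
Add(Mul(-492, Pow(w, -1)), Mul(-26, Pow(349, -1))) = Add(Mul(-492, Pow(-45980, -1)), Mul(-26, Pow(349, -1))) = Add(Mul(-492, Rational(-1, 45980)), Mul(-26, Rational(1, 349))) = Add(Rational(123, 11495), Rational(-26, 349)) = Rational(-255943, 4011755)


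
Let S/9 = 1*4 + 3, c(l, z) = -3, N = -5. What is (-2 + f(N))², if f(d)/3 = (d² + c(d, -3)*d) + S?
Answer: 94249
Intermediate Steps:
S = 63 (S = 9*(1*4 + 3) = 9*(4 + 3) = 9*7 = 63)
f(d) = 189 - 9*d + 3*d² (f(d) = 3*((d² - 3*d) + 63) = 3*(63 + d² - 3*d) = 189 - 9*d + 3*d²)
(-2 + f(N))² = (-2 + (189 - 9*(-5) + 3*(-5)²))² = (-2 + (189 + 45 + 3*25))² = (-2 + (189 + 45 + 75))² = (-2 + 309)² = 307² = 94249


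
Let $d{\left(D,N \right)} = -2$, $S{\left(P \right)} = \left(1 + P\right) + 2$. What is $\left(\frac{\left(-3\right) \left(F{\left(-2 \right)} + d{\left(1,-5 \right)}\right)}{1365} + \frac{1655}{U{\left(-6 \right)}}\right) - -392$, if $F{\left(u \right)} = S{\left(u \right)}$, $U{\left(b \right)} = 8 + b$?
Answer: $\frac{1109747}{910} \approx 1219.5$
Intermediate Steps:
$S{\left(P \right)} = 3 + P$
$F{\left(u \right)} = 3 + u$
$\left(\frac{\left(-3\right) \left(F{\left(-2 \right)} + d{\left(1,-5 \right)}\right)}{1365} + \frac{1655}{U{\left(-6 \right)}}\right) - -392 = \left(\frac{\left(-3\right) \left(\left(3 - 2\right) - 2\right)}{1365} + \frac{1655}{8 - 6}\right) - -392 = \left(- 3 \left(1 - 2\right) \frac{1}{1365} + \frac{1655}{2}\right) + 392 = \left(\left(-3\right) \left(-1\right) \frac{1}{1365} + 1655 \cdot \frac{1}{2}\right) + 392 = \left(3 \cdot \frac{1}{1365} + \frac{1655}{2}\right) + 392 = \left(\frac{1}{455} + \frac{1655}{2}\right) + 392 = \frac{753027}{910} + 392 = \frac{1109747}{910}$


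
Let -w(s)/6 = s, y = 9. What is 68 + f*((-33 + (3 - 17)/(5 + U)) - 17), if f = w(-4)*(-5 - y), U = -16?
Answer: 180844/11 ≈ 16440.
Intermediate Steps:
w(s) = -6*s
f = -336 (f = (-6*(-4))*(-5 - 1*9) = 24*(-5 - 9) = 24*(-14) = -336)
68 + f*((-33 + (3 - 17)/(5 + U)) - 17) = 68 - 336*((-33 + (3 - 17)/(5 - 16)) - 17) = 68 - 336*((-33 - 14/(-11)) - 17) = 68 - 336*((-33 - 14*(-1/11)) - 17) = 68 - 336*((-33 + 14/11) - 17) = 68 - 336*(-349/11 - 17) = 68 - 336*(-536/11) = 68 + 180096/11 = 180844/11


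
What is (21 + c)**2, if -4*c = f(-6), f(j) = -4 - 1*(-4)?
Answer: 441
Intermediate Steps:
f(j) = 0 (f(j) = -4 + 4 = 0)
c = 0 (c = -1/4*0 = 0)
(21 + c)**2 = (21 + 0)**2 = 21**2 = 441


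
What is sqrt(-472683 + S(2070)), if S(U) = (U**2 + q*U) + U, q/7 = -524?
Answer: I*sqrt(3778473) ≈ 1943.8*I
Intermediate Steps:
q = -3668 (q = 7*(-524) = -3668)
S(U) = U**2 - 3667*U (S(U) = (U**2 - 3668*U) + U = U**2 - 3667*U)
sqrt(-472683 + S(2070)) = sqrt(-472683 + 2070*(-3667 + 2070)) = sqrt(-472683 + 2070*(-1597)) = sqrt(-472683 - 3305790) = sqrt(-3778473) = I*sqrt(3778473)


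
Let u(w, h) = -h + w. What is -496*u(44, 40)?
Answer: -1984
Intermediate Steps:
u(w, h) = w - h
-496*u(44, 40) = -496*(44 - 1*40) = -496*(44 - 40) = -496*4 = -1984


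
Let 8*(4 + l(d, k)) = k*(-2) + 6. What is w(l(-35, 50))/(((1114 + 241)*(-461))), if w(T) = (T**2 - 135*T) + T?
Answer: -37737/9994480 ≈ -0.0037758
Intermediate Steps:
l(d, k) = -13/4 - k/4 (l(d, k) = -4 + (k*(-2) + 6)/8 = -4 + (-2*k + 6)/8 = -4 + (6 - 2*k)/8 = -4 + (3/4 - k/4) = -13/4 - k/4)
w(T) = T**2 - 134*T
w(l(-35, 50))/(((1114 + 241)*(-461))) = ((-13/4 - 1/4*50)*(-134 + (-13/4 - 1/4*50)))/(((1114 + 241)*(-461))) = ((-13/4 - 25/2)*(-134 + (-13/4 - 25/2)))/((1355*(-461))) = -63*(-134 - 63/4)/4/(-624655) = -63/4*(-599/4)*(-1/624655) = (37737/16)*(-1/624655) = -37737/9994480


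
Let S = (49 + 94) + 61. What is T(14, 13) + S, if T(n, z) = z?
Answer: 217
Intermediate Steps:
S = 204 (S = 143 + 61 = 204)
T(14, 13) + S = 13 + 204 = 217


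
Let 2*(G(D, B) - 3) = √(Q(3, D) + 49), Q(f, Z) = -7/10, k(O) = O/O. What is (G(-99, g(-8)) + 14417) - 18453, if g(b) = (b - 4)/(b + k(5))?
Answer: -4033 + √4830/20 ≈ -4029.5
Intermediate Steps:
k(O) = 1
Q(f, Z) = -7/10 (Q(f, Z) = -7*⅒ = -7/10)
g(b) = (-4 + b)/(1 + b) (g(b) = (b - 4)/(b + 1) = (-4 + b)/(1 + b))
G(D, B) = 3 + √4830/20 (G(D, B) = 3 + √(-7/10 + 49)/2 = 3 + √(483/10)/2 = 3 + (√4830/10)/2 = 3 + √4830/20)
(G(-99, g(-8)) + 14417) - 18453 = ((3 + √4830/20) + 14417) - 18453 = (14420 + √4830/20) - 18453 = -4033 + √4830/20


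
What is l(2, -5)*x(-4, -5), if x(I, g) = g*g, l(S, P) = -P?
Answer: 125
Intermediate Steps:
x(I, g) = g**2
l(2, -5)*x(-4, -5) = -1*(-5)*(-5)**2 = 5*25 = 125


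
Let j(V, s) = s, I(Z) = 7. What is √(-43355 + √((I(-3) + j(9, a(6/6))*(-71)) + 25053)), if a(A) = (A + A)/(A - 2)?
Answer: √(-43355 + √25202) ≈ 207.84*I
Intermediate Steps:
a(A) = 2*A/(-2 + A) (a(A) = (2*A)/(-2 + A) = 2*A/(-2 + A))
√(-43355 + √((I(-3) + j(9, a(6/6))*(-71)) + 25053)) = √(-43355 + √((7 + (2*(6/6)/(-2 + 6/6))*(-71)) + 25053)) = √(-43355 + √((7 + (2*(6*(⅙))/(-2 + 6*(⅙)))*(-71)) + 25053)) = √(-43355 + √((7 + (2*1/(-2 + 1))*(-71)) + 25053)) = √(-43355 + √((7 + (2*1/(-1))*(-71)) + 25053)) = √(-43355 + √((7 + (2*1*(-1))*(-71)) + 25053)) = √(-43355 + √((7 - 2*(-71)) + 25053)) = √(-43355 + √((7 + 142) + 25053)) = √(-43355 + √(149 + 25053)) = √(-43355 + √25202)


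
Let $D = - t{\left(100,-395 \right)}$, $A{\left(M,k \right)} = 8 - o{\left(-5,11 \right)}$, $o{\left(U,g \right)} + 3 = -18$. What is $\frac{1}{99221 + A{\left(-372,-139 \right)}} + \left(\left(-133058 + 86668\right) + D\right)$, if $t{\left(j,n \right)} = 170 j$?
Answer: $- \frac{6291457499}{99250} \approx -63390.0$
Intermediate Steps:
$o{\left(U,g \right)} = -21$ ($o{\left(U,g \right)} = -3 - 18 = -21$)
$A{\left(M,k \right)} = 29$ ($A{\left(M,k \right)} = 8 - -21 = 8 + 21 = 29$)
$D = -17000$ ($D = - 170 \cdot 100 = \left(-1\right) 17000 = -17000$)
$\frac{1}{99221 + A{\left(-372,-139 \right)}} + \left(\left(-133058 + 86668\right) + D\right) = \frac{1}{99221 + 29} + \left(\left(-133058 + 86668\right) - 17000\right) = \frac{1}{99250} - 63390 = - \frac{6291457499}{99250}$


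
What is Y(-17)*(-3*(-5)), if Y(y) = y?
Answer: -255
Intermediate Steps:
Y(-17)*(-3*(-5)) = -(-51)*(-5) = -17*15 = -255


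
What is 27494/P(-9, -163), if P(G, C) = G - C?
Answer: 13747/77 ≈ 178.53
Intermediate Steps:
27494/P(-9, -163) = 27494/(-9 - 1*(-163)) = 27494/(-9 + 163) = 27494/154 = 27494*(1/154) = 13747/77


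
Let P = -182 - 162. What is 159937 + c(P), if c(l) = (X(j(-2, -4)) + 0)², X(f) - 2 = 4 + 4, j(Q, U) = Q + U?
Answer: 160037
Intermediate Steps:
X(f) = 10 (X(f) = 2 + (4 + 4) = 2 + 8 = 10)
P = -344
c(l) = 100 (c(l) = (10 + 0)² = 10² = 100)
159937 + c(P) = 159937 + 100 = 160037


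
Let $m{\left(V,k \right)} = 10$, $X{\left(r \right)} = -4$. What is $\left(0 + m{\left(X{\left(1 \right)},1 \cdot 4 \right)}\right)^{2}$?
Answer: $100$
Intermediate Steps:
$\left(0 + m{\left(X{\left(1 \right)},1 \cdot 4 \right)}\right)^{2} = \left(0 + 10\right)^{2} = 10^{2} = 100$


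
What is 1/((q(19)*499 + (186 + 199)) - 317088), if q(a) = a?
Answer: -1/307222 ≈ -3.2550e-6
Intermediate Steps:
1/((q(19)*499 + (186 + 199)) - 317088) = 1/((19*499 + (186 + 199)) - 317088) = 1/((9481 + 385) - 317088) = 1/(9866 - 317088) = 1/(-307222) = -1/307222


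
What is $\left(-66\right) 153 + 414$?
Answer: $-9684$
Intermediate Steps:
$\left(-66\right) 153 + 414 = -10098 + 414 = -9684$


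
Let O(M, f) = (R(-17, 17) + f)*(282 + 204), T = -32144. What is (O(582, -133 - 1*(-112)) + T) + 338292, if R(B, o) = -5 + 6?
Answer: 296428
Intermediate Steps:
R(B, o) = 1
O(M, f) = 486 + 486*f (O(M, f) = (1 + f)*(282 + 204) = (1 + f)*486 = 486 + 486*f)
(O(582, -133 - 1*(-112)) + T) + 338292 = ((486 + 486*(-133 - 1*(-112))) - 32144) + 338292 = ((486 + 486*(-133 + 112)) - 32144) + 338292 = ((486 + 486*(-21)) - 32144) + 338292 = ((486 - 10206) - 32144) + 338292 = (-9720 - 32144) + 338292 = -41864 + 338292 = 296428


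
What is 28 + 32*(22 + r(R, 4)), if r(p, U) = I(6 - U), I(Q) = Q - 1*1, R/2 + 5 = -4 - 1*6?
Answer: 764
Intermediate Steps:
R = -30 (R = -10 + 2*(-4 - 1*6) = -10 + 2*(-4 - 6) = -10 + 2*(-10) = -10 - 20 = -30)
I(Q) = -1 + Q (I(Q) = Q - 1 = -1 + Q)
r(p, U) = 5 - U (r(p, U) = -1 + (6 - U) = 5 - U)
28 + 32*(22 + r(R, 4)) = 28 + 32*(22 + (5 - 1*4)) = 28 + 32*(22 + (5 - 4)) = 28 + 32*(22 + 1) = 28 + 32*23 = 28 + 736 = 764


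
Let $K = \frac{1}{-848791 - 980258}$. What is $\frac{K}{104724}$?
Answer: $- \frac{1}{191545327476} \approx -5.2207 \cdot 10^{-12}$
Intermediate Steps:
$K = - \frac{1}{1829049}$ ($K = \frac{1}{-1829049} = - \frac{1}{1829049} \approx -5.4673 \cdot 10^{-7}$)
$\frac{K}{104724} = - \frac{1}{1829049 \cdot 104724} = \left(- \frac{1}{1829049}\right) \frac{1}{104724} = - \frac{1}{191545327476}$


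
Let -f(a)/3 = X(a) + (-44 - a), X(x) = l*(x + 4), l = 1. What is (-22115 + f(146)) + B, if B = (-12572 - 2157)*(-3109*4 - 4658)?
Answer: 251755531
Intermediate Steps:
X(x) = 4 + x (X(x) = 1*(x + 4) = 1*(4 + x) = 4 + x)
B = 251777526 (B = -14729*(-12436 - 4658) = -14729*(-17094) = 251777526)
f(a) = 120 (f(a) = -3*((4 + a) + (-44 - a)) = -3*(-40) = 120)
(-22115 + f(146)) + B = (-22115 + 120) + 251777526 = -21995 + 251777526 = 251755531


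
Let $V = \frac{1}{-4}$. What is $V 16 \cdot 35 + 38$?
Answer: $-102$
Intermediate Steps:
$V = - \frac{1}{4} \approx -0.25$
$V 16 \cdot 35 + 38 = \left(- \frac{1}{4}\right) 16 \cdot 35 + 38 = \left(-4\right) 35 + 38 = -140 + 38 = -102$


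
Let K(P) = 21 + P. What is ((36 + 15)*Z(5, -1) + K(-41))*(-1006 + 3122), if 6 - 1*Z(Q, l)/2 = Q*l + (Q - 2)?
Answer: 1684336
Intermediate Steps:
Z(Q, l) = 16 - 2*Q - 2*Q*l (Z(Q, l) = 12 - 2*(Q*l + (Q - 2)) = 12 - 2*(Q*l + (-2 + Q)) = 12 - 2*(-2 + Q + Q*l) = 12 + (4 - 2*Q - 2*Q*l) = 16 - 2*Q - 2*Q*l)
((36 + 15)*Z(5, -1) + K(-41))*(-1006 + 3122) = ((36 + 15)*(16 - 2*5 - 2*5*(-1)) + (21 - 41))*(-1006 + 3122) = (51*(16 - 10 + 10) - 20)*2116 = (51*16 - 20)*2116 = (816 - 20)*2116 = 796*2116 = 1684336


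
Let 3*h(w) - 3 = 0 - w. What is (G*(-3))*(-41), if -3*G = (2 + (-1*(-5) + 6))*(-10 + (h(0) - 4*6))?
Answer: 17589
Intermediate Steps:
h(w) = 1 - w/3 (h(w) = 1 + (0 - w)/3 = 1 + (-w)/3 = 1 - w/3)
G = 143 (G = -(2 + (-1*(-5) + 6))*(-10 + ((1 - ⅓*0) - 4*6))/3 = -(2 + (5 + 6))*(-10 + ((1 + 0) - 24))/3 = -(2 + 11)*(-10 + (1 - 24))/3 = -13*(-10 - 23)/3 = -13*(-33)/3 = -⅓*(-429) = 143)
(G*(-3))*(-41) = (143*(-3))*(-41) = -429*(-41) = 17589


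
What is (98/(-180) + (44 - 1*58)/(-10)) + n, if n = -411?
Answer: -36913/90 ≈ -410.14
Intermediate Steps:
(98/(-180) + (44 - 1*58)/(-10)) + n = (98/(-180) + (44 - 1*58)/(-10)) - 411 = (98*(-1/180) + (44 - 58)*(-⅒)) - 411 = (-49/90 - 14*(-⅒)) - 411 = (-49/90 + 7/5) - 411 = 77/90 - 411 = -36913/90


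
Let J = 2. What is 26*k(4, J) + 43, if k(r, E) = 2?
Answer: 95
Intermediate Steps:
26*k(4, J) + 43 = 26*2 + 43 = 52 + 43 = 95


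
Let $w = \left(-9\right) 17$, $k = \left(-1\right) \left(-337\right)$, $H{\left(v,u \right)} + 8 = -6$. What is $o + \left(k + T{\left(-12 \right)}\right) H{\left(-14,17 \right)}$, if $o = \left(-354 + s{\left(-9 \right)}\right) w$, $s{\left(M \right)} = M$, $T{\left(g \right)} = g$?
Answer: $50989$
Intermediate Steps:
$H{\left(v,u \right)} = -14$ ($H{\left(v,u \right)} = -8 - 6 = -14$)
$k = 337$
$w = -153$
$o = 55539$ ($o = \left(-354 - 9\right) \left(-153\right) = \left(-363\right) \left(-153\right) = 55539$)
$o + \left(k + T{\left(-12 \right)}\right) H{\left(-14,17 \right)} = 55539 + \left(337 - 12\right) \left(-14\right) = 55539 + 325 \left(-14\right) = 55539 - 4550 = 50989$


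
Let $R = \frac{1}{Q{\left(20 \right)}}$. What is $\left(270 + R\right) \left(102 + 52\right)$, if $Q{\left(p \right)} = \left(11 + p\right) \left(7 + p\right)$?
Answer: $\frac{34802614}{837} \approx 41580.0$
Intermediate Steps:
$Q{\left(p \right)} = \left(7 + p\right) \left(11 + p\right)$
$R = \frac{1}{837}$ ($R = \frac{1}{77 + 20^{2} + 18 \cdot 20} = \frac{1}{77 + 400 + 360} = \frac{1}{837} \approx 0.0011947$)
$\left(270 + R\right) \left(102 + 52\right) = \left(270 + \frac{1}{837}\right) \left(102 + 52\right) = \frac{225991}{837} \cdot 154 = \frac{34802614}{837}$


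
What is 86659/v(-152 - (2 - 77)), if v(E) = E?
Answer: -86659/77 ≈ -1125.4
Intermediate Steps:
86659/v(-152 - (2 - 77)) = 86659/(-152 - (2 - 77)) = 86659/(-152 - 1*(-75)) = 86659/(-152 + 75) = 86659/(-77) = 86659*(-1/77) = -86659/77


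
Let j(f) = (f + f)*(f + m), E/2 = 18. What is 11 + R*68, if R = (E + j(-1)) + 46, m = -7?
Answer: 6675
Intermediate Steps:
E = 36 (E = 2*18 = 36)
j(f) = 2*f*(-7 + f) (j(f) = (f + f)*(f - 7) = (2*f)*(-7 + f) = 2*f*(-7 + f))
R = 98 (R = (36 + 2*(-1)*(-7 - 1)) + 46 = (36 + 2*(-1)*(-8)) + 46 = (36 + 16) + 46 = 52 + 46 = 98)
11 + R*68 = 11 + 98*68 = 11 + 6664 = 6675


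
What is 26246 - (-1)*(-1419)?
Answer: 24827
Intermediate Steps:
26246 - (-1)*(-1419) = 26246 - 1*1419 = 26246 - 1419 = 24827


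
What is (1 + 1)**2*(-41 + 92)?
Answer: 204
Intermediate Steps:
(1 + 1)**2*(-41 + 92) = 2**2*51 = 4*51 = 204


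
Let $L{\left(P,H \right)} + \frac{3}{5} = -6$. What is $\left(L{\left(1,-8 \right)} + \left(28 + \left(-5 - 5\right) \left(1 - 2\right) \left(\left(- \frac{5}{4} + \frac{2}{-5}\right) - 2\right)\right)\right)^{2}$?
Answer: $\frac{22801}{100} \approx 228.01$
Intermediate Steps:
$L{\left(P,H \right)} = - \frac{33}{5}$ ($L{\left(P,H \right)} = - \frac{3}{5} - 6 = - \frac{33}{5}$)
$\left(L{\left(1,-8 \right)} + \left(28 + \left(-5 - 5\right) \left(1 - 2\right) \left(\left(- \frac{5}{4} + \frac{2}{-5}\right) - 2\right)\right)\right)^{2} = \left(- \frac{33}{5} + \left(28 + \left(-5 - 5\right) \left(1 - 2\right) \left(\left(- \frac{5}{4} + \frac{2}{-5}\right) - 2\right)\right)\right)^{2} = \left(- \frac{33}{5} + \left(28 + \left(-10\right) \left(-1\right) \left(\left(\left(-5\right) \frac{1}{4} + 2 \left(- \frac{1}{5}\right)\right) - 2\right)\right)\right)^{2} = \left(- \frac{33}{5} + \left(28 + 10 \left(\left(- \frac{5}{4} - \frac{2}{5}\right) - 2\right)\right)\right)^{2} = \left(- \frac{33}{5} + \left(28 + 10 \left(- \frac{33}{20} - 2\right)\right)\right)^{2} = \left(- \frac{33}{5} + \left(28 + 10 \left(- \frac{73}{20}\right)\right)\right)^{2} = \left(- \frac{33}{5} + \left(28 - \frac{73}{2}\right)\right)^{2} = \left(- \frac{33}{5} - \frac{17}{2}\right)^{2} = \left(- \frac{151}{10}\right)^{2} = \frac{22801}{100}$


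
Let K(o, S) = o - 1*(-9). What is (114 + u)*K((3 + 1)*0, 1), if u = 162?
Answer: 2484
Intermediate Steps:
K(o, S) = 9 + o (K(o, S) = o + 9 = 9 + o)
(114 + u)*K((3 + 1)*0, 1) = (114 + 162)*(9 + (3 + 1)*0) = 276*(9 + 4*0) = 276*(9 + 0) = 276*9 = 2484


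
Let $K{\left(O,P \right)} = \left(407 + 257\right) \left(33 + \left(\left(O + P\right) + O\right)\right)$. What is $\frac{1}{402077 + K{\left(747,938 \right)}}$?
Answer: $\frac{1}{2038837} \approx 4.9048 \cdot 10^{-7}$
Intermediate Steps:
$K{\left(O,P \right)} = 21912 + 664 P + 1328 O$ ($K{\left(O,P \right)} = 664 \left(33 + \left(P + 2 O\right)\right) = 664 \left(33 + P + 2 O\right) = 21912 + 664 P + 1328 O$)
$\frac{1}{402077 + K{\left(747,938 \right)}} = \frac{1}{402077 + \left(21912 + 664 \cdot 938 + 1328 \cdot 747\right)} = \frac{1}{402077 + \left(21912 + 622832 + 992016\right)} = \frac{1}{402077 + 1636760} = \frac{1}{2038837}$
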